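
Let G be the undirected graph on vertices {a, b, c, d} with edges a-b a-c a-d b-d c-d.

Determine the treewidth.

2

A width-2 tree decomposition is:
Bags: B1 = {a, c, d}  B2 = {a, b, d}
Tree: B1–B2
Each bag holds 3 vertices, so the decomposition has width 2, which upper-bounds the treewidth. Conversely, {a, c, d} is a clique of size 3, and the vertices of any clique must share a bag in every tree decomposition; so some bag has ≥ 3 vertices and tw(G) ≥ 2. Therefore the treewidth is 2.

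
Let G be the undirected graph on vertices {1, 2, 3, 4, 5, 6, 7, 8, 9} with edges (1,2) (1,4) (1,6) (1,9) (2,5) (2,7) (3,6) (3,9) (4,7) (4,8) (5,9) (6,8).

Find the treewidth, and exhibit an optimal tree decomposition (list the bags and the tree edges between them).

Treewidth 3.
Bags: B1 = {3, 5, 6, 9}  B2 = {1, 5, 6, 9}  B3 = {1, 2, 5, 6}  B4 = {1, 2, 6, 8}  B5 = {1, 2, 4, 8}  B6 = {2, 4, 7, 8}
Tree: B1–B2, B2–B3, B3–B4, B4–B5, B5–B6

The largest bag has 4 vertices, giving width 3; this decomposition certifies tw(G) ≤ 3. For the lower bound: the 4 vertex sets {3,5,9}, {6}, {1}, {2,4,7,8} are disjoint, each induces a connected subgraph, and every pair is joined by at least one edge of G. Contracting each set to a single vertex therefore yields K_{4} as a minor, and since treewidth is minor-monotone, tw(G) ≥ tw(K_{4}) = 3. Combining the bounds, tw(G) = 3.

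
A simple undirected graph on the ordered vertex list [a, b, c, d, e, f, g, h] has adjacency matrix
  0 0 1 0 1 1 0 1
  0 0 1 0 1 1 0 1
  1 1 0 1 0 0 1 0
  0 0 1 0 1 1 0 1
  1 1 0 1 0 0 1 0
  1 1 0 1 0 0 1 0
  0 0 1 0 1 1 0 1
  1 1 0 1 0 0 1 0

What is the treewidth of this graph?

A width-4 tree decomposition is:
Bags: B1 = {a, b, d, e, g}  B2 = {a, b, d, f, g}  B3 = {a, b, d, g, h}  B4 = {a, b, c, d, g}
Tree: B1–B2, B2–B3, B3–B4
Each bag holds 5 vertices, so the decomposition has width 4, which upper-bounds the treewidth. For the lower bound: the 5 vertex sets {e,g}, {a,f}, {d,h}, {b}, {c} are disjoint, each induces a connected subgraph, and every pair is joined by at least one edge of G. Contracting each set to a single vertex therefore yields K_{5} as a minor, and since treewidth is minor-monotone, tw(G) ≥ tw(K_{5}) = 4. Hence tw(G) = 4 exactly.

4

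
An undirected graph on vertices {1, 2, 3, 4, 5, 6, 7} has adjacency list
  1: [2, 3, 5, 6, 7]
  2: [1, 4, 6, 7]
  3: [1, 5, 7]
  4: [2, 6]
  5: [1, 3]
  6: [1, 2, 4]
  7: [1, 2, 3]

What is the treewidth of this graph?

2

A width-2 tree decomposition is:
Bags: B1 = {1, 2, 7}  B2 = {1, 3, 7}  B3 = {1, 2, 6}  B4 = {1, 3, 5}  B5 = {2, 4, 6}
Tree: B1–B2, B1–B3, B2–B4, B3–B5
Each bag holds 3 vertices, so the decomposition has width 2, which upper-bounds the treewidth. On the other hand G contains the 3-clique {1, 2, 6}. A clique must lie in a single bag of any decomposition, so no decomposition can have width below 2. The upper and lower bounds meet at 2, so that is the treewidth.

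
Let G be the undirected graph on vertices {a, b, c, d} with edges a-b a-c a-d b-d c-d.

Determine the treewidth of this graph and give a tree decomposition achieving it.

Each bag holds 3 vertices, so the decomposition has width 2, which upper-bounds the treewidth. For the lower bound, the 3 vertices {a, c, d} are pairwise adjacent, and any tree decomposition puts a clique entirely inside one bag — forcing width ≥ 2. The upper and lower bounds meet at 2, so that is the treewidth.

Treewidth 2.
Bags: B1 = {a, b, d}  B2 = {a, c, d}
Tree: B1–B2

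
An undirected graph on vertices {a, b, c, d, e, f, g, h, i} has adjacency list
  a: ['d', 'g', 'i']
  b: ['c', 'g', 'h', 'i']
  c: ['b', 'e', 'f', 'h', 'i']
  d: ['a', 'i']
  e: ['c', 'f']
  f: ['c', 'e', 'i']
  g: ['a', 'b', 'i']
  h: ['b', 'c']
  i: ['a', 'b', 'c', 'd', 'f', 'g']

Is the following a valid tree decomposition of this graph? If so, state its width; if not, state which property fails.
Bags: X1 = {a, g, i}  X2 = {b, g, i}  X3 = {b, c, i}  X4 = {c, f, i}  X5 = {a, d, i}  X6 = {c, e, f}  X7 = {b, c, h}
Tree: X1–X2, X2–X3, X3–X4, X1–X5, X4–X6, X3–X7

Yes; width 2.

Every vertex of G appears in some bag (union = {a, b, c, d, e, f, g, h, i}); every edge is covered by a bag; and for each vertex v the set of bags containing v is connected in the bag tree. The decomposition is therefore valid. The largest bag has 3 vertices, so the width is 2.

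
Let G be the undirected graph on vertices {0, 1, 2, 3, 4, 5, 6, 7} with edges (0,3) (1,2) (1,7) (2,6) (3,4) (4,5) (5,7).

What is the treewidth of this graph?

A width-1 tree decomposition is:
Bags: B1 = {0, 3}  B2 = {3, 4}  B3 = {4, 5}  B4 = {5, 7}  B5 = {1, 7}  B6 = {1, 2}  B7 = {2, 6}
Tree: B1–B2, B2–B3, B3–B4, B4–B5, B5–B6, B6–B7
Each bag holds 2 vertices, so the decomposition has width 1, which upper-bounds the treewidth. G has an edge, so its treewidth is at least 1. Hence tw(G) = 1 exactly.

1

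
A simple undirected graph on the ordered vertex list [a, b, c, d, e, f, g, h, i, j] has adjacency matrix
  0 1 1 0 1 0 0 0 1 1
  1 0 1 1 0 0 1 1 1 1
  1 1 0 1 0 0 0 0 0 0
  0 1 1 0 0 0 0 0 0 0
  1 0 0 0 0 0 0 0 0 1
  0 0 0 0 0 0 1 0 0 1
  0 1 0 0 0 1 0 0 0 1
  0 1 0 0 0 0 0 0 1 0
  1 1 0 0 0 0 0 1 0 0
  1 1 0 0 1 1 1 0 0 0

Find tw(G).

A width-2 tree decomposition is:
Bags: B1 = {a, b, c}  B2 = {a, b, j}  B3 = {a, b, i}  B4 = {a, e, j}  B5 = {b, g, j}  B6 = {b, h, i}  B7 = {b, c, d}  B8 = {f, g, j}
Tree: B1–B2, B1–B3, B2–B4, B2–B5, B3–B6, B1–B7, B5–B8
Each bag holds 3 vertices, so the decomposition has width 2, which upper-bounds the treewidth. For the lower bound, the 3 vertices {a, e, j} are pairwise adjacent, and any tree decomposition puts a clique entirely inside one bag — forcing width ≥ 2. Therefore the treewidth is 2.

2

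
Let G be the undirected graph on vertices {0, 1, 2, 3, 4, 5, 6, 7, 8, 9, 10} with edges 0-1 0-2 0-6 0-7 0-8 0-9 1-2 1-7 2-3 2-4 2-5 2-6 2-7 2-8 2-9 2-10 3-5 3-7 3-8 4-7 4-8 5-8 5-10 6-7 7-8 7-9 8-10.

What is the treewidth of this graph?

A width-3 tree decomposition is:
Bags: B1 = {2, 3, 7, 8}  B2 = {2, 3, 5, 8}  B3 = {0, 2, 7, 8}  B4 = {2, 4, 7, 8}  B5 = {2, 5, 8, 10}  B6 = {0, 2, 6, 7}  B7 = {0, 1, 2, 7}  B8 = {0, 2, 7, 9}
Tree: B1–B2, B1–B3, B1–B4, B2–B5, B3–B6, B3–B7, B7–B8
The largest bag has 4 vertices, giving width 3; this decomposition certifies tw(G) ≤ 3. On the other hand G contains the 4-clique {2, 5, 8, 10}. A clique must lie in a single bag of any decomposition, so no decomposition can have width below 3. The upper and lower bounds meet at 3, so that is the treewidth.

3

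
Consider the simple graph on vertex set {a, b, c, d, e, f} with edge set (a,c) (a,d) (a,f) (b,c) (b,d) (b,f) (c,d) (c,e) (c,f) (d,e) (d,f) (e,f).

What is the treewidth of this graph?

A width-3 tree decomposition is:
Bags: B1 = {c, d, e, f}  B2 = {a, c, d, f}  B3 = {b, c, d, f}
Tree: B1–B2, B2–B3
The largest bag has 4 vertices, giving width 3; this decomposition certifies tw(G) ≤ 3. For the lower bound, the 4 vertices {c, d, e, f} are pairwise adjacent, and any tree decomposition puts a clique entirely inside one bag — forcing width ≥ 3. The upper and lower bounds meet at 3, so that is the treewidth.

3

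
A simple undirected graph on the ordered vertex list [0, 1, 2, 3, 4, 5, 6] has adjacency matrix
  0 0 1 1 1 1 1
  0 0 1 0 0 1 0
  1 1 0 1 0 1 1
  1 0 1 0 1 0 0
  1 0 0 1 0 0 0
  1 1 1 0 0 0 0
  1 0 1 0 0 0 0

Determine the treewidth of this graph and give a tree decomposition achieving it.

The largest bag has 3 vertices, giving width 2; this decomposition certifies tw(G) ≤ 2. On the other hand G contains the 3-clique {0, 2, 3}. A clique must lie in a single bag of any decomposition, so no decomposition can have width below 2. Hence tw(G) = 2 exactly.

Treewidth 2.
One such decomposition:
Bags: B1 = {0, 2, 3}  B2 = {0, 3, 4}  B3 = {0, 2, 6}  B4 = {0, 2, 5}  B5 = {1, 2, 5}
Tree: B1–B2, B1–B3, B1–B4, B4–B5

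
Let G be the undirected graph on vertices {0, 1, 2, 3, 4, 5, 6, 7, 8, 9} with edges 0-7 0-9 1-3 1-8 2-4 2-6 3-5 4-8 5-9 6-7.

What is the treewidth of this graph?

2

A width-2 tree decomposition is:
Bags: B1 = {0, 6, 7}  B2 = {0, 2, 6}  B3 = {0, 2, 4}  B4 = {0, 4, 8}  B5 = {0, 1, 8}  B6 = {0, 1, 3}  B7 = {0, 3, 5}  B8 = {0, 5, 9}
Tree: B1–B2, B2–B3, B3–B4, B4–B5, B5–B6, B6–B7, B7–B8
Each bag holds 3 vertices, so the decomposition has width 2, which upper-bounds the treewidth. The edges 0–7–6–2–4–8–1–3–5–9–0 form a cycle, so G is not a tree and its treewidth is at least 2. The upper and lower bounds meet at 2, so that is the treewidth.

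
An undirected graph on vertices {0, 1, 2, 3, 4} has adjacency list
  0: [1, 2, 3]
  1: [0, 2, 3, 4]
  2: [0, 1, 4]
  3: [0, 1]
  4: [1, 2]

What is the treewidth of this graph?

A width-2 tree decomposition is:
Bags: B1 = {0, 1, 2}  B2 = {1, 2, 4}  B3 = {0, 1, 3}
Tree: B1–B2, B1–B3
Every bag has size at most 3, so the width is 3 − 1 = 2 and tw(G) ≤ 2. On the other hand G contains the 3-clique {0, 1, 2}. A clique must lie in a single bag of any decomposition, so no decomposition can have width below 2. Combining the bounds, tw(G) = 2.

2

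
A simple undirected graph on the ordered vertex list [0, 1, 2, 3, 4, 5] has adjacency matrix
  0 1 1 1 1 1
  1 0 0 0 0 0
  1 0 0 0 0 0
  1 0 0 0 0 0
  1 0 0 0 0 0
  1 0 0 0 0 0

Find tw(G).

A width-1 tree decomposition is:
Bags: B1 = {0, 1}  B2 = {0, 3}  B3 = {0, 2}  B4 = {0, 4}  B5 = {0, 5}
Tree: B1–B2, B1–B3, B2–B4, B1–B5
Every bag has size at most 2, so the width is 2 − 1 = 1 and tw(G) ≤ 1. Any graph with an edge has treewidth ≥ 1, and G has the edge 1–0. Therefore the treewidth is 1.

1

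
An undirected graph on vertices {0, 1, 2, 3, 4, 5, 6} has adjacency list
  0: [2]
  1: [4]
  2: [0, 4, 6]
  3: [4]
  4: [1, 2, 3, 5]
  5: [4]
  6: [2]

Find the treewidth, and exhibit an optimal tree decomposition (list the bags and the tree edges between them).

Treewidth 1.
Bags: B1 = {0, 2}  B2 = {2, 6}  B3 = {2, 4}  B4 = {4, 5}  B5 = {3, 4}  B6 = {1, 4}
Tree: B1–B2, B1–B3, B3–B4, B4–B5, B3–B6

Every bag has size at most 2, so the width is 2 − 1 = 1 and tw(G) ≤ 1. G has an edge, so its treewidth is at least 1. Hence tw(G) = 1 exactly.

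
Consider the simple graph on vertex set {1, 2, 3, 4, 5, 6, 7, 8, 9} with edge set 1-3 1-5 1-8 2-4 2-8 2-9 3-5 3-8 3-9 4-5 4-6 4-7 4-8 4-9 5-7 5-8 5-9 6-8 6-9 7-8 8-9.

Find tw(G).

A width-3 tree decomposition is:
Bags: B1 = {4, 5, 8, 9}  B2 = {3, 5, 8, 9}  B3 = {4, 5, 7, 8}  B4 = {1, 3, 5, 8}  B5 = {4, 6, 8, 9}  B6 = {2, 4, 8, 9}
Tree: B1–B2, B1–B3, B2–B4, B1–B5, B1–B6
Each bag holds 4 vertices, so the decomposition has width 3, which upper-bounds the treewidth. For the lower bound, the 4 vertices {1, 3, 5, 8} are pairwise adjacent, and any tree decomposition puts a clique entirely inside one bag — forcing width ≥ 3. Therefore the treewidth is 3.

3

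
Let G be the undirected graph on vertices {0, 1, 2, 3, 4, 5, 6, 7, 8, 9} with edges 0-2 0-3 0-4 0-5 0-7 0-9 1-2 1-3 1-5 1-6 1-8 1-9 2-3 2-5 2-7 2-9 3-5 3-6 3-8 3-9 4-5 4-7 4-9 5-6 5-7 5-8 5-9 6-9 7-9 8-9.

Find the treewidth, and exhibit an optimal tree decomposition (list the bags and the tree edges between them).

Every bag has size at most 5, so the width is 5 − 1 = 4 and tw(G) ≤ 4. For the lower bound, the 5 vertices {0, 2, 3, 5, 9} are pairwise adjacent, and any tree decomposition puts a clique entirely inside one bag — forcing width ≥ 4. Therefore the treewidth is 4.

Treewidth 4.
One such decomposition:
Bags: B1 = {0, 2, 5, 7, 9}  B2 = {0, 2, 3, 5, 9}  B3 = {1, 2, 3, 5, 9}  B4 = {0, 4, 5, 7, 9}  B5 = {1, 3, 5, 6, 9}  B6 = {1, 3, 5, 8, 9}
Tree: B1–B2, B2–B3, B1–B4, B3–B5, B3–B6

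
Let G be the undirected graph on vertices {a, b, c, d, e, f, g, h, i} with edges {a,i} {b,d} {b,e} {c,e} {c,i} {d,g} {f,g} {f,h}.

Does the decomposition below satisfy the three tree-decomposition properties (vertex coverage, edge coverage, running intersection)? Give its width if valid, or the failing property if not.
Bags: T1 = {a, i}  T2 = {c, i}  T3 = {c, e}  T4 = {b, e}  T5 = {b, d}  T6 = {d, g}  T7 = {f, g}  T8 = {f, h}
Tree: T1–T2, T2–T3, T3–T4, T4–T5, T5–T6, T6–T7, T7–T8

Every vertex of G appears in some bag (union = {a, b, c, d, e, f, g, h, i}); every edge is covered by a bag; and for each vertex v the set of bags containing v is connected in the bag tree. The decomposition is therefore valid. The largest bag has 2 vertices, so the width is 1.

Yes; width 1.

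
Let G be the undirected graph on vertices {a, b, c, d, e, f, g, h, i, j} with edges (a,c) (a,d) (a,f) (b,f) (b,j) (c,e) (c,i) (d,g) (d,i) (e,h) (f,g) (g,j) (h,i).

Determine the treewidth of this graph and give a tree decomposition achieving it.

Each bag holds 3 vertices, so the decomposition has width 2, which upper-bounds the treewidth. For the lower bound, G contains the cycle e–h–i–c–e, so G is not a forest; only forests have treewidth ≤ 1, hence tw(G) ≥ 2. Therefore the treewidth is 2.

Treewidth 2.
One optimal decomposition is:
Bags: B1 = {c, e, h}  B2 = {c, h, i}  B3 = {a, c, i}  B4 = {a, d, i}  B5 = {a, d, f}  B6 = {d, f, g}  B7 = {b, f, g}  B8 = {b, g, j}
Tree: B1–B2, B2–B3, B3–B4, B4–B5, B5–B6, B6–B7, B7–B8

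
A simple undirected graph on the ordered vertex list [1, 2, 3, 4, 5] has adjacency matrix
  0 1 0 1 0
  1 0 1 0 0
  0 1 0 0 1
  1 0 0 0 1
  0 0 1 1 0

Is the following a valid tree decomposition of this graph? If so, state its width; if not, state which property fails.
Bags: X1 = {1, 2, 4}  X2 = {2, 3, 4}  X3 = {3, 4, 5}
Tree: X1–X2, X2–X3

Every vertex of G appears in some bag (union = {1, 2, 3, 4, 5}); every edge is covered by a bag; and for each vertex v the set of bags containing v is connected in the bag tree. The decomposition is therefore valid. The largest bag has 3 vertices, so the width is 2.

Yes; width 2.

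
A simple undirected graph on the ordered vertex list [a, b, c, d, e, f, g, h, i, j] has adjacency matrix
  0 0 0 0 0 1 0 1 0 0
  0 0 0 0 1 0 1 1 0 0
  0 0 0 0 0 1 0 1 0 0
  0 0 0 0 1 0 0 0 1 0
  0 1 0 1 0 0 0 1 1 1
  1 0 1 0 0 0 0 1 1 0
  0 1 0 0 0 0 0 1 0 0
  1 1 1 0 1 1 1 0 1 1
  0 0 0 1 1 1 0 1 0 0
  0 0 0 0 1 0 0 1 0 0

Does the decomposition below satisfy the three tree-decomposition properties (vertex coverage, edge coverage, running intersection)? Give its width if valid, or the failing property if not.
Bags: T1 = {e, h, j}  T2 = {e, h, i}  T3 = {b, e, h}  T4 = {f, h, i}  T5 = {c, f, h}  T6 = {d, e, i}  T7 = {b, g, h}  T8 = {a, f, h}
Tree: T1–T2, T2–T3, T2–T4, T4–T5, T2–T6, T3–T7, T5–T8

Yes; width 2.

Checking the three conditions: (i) the bags cover all of {a, b, c, d, e, f, g, h, i, j}; (ii) for each edge, some bag contains both endpoints; (iii) the bags containing any fixed vertex form a subtree. All hold, so the decomposition is valid with width 3 − 1 = 2.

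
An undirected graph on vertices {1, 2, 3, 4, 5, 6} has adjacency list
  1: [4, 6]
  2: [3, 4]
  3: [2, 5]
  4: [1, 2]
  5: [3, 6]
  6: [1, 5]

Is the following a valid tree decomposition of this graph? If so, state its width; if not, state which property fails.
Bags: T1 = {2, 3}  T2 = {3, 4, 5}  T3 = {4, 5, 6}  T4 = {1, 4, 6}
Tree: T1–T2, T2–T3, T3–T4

No — edge (4,2) lies in no bag.

A tree decomposition must satisfy three properties: every vertex lies in some bag; for every edge, both endpoints lie together in some bag; and for every vertex, the bags containing it form a connected subtree. Here edge (4,2) lies in no bag, so the decomposition is invalid.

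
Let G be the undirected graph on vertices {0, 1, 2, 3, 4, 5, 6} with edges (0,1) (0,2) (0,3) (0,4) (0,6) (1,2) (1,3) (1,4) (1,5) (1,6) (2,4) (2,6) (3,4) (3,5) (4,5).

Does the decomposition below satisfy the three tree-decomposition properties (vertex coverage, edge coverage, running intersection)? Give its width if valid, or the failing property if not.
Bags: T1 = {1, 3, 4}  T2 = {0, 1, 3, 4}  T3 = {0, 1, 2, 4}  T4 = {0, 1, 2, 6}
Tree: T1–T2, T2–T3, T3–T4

A tree decomposition must satisfy three properties: every vertex lies in some bag; for every edge, both endpoints lie together in some bag; and for every vertex, the bags containing it form a connected subtree. Here vertex 5 appears in no bag, so the decomposition is invalid.

No — vertex 5 appears in no bag.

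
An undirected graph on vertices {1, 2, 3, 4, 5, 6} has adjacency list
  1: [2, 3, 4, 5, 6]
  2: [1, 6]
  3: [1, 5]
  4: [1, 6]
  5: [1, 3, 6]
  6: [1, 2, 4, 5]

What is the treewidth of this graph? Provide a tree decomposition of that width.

The largest bag has 3 vertices, giving width 2; this decomposition certifies tw(G) ≤ 2. Conversely, {1, 3, 5} is a clique of size 3, and the vertices of any clique must share a bag in every tree decomposition; so some bag has ≥ 3 vertices and tw(G) ≥ 2. The upper and lower bounds meet at 2, so that is the treewidth.

Treewidth 2.
One optimal decomposition is:
Bags: B1 = {1, 2, 6}  B2 = {1, 5, 6}  B3 = {1, 4, 6}  B4 = {1, 3, 5}
Tree: B1–B2, B2–B3, B2–B4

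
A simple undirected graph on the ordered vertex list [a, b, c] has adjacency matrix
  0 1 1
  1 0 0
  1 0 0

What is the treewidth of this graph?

1

A width-1 tree decomposition is:
Bags: B1 = {a, b}  B2 = {a, c}
Tree: B1–B2
The largest bag has 2 vertices, giving width 1; this decomposition certifies tw(G) ≤ 1. Any graph with an edge has treewidth ≥ 1, and G has the edge a–b. Hence tw(G) = 1 exactly.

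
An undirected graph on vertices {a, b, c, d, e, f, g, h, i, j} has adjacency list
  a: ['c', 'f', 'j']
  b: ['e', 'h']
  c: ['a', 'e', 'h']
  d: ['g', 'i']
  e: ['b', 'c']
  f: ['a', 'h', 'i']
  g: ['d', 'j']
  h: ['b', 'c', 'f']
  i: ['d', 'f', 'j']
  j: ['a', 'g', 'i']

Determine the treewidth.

A width-2 tree decomposition is:
Bags: B1 = {b, e, h}  B2 = {c, e, h}  B3 = {c, f, h}  B4 = {a, c, f}  B5 = {a, f, i}  B6 = {a, i, j}  B7 = {d, i, j}  B8 = {d, g, j}
Tree: B1–B2, B2–B3, B3–B4, B4–B5, B5–B6, B6–B7, B7–B8
The largest bag has 3 vertices, giving width 2; this decomposition certifies tw(G) ≤ 2. For the lower bound, G contains the cycle b–e–c–h–b, so G is not a forest; only forests have treewidth ≤ 1, hence tw(G) ≥ 2. Therefore the treewidth is 2.

2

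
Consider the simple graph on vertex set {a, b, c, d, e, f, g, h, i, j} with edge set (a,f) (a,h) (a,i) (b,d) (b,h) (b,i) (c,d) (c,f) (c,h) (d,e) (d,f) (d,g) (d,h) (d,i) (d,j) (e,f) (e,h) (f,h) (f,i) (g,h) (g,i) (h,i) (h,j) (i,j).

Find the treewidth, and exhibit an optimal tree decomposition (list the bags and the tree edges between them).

The largest bag has 4 vertices, giving width 3; this decomposition certifies tw(G) ≤ 3. On the other hand G contains the 4-clique {d, e, f, h}. A clique must lie in a single bag of any decomposition, so no decomposition can have width below 3. Hence tw(G) = 3 exactly.

Treewidth 3.
Bags: B1 = {d, h, i, j}  B2 = {d, f, h, i}  B3 = {c, d, f, h}  B4 = {a, f, h, i}  B5 = {d, g, h, i}  B6 = {b, d, h, i}  B7 = {d, e, f, h}
Tree: B1–B2, B2–B3, B2–B4, B2–B5, B1–B6, B2–B7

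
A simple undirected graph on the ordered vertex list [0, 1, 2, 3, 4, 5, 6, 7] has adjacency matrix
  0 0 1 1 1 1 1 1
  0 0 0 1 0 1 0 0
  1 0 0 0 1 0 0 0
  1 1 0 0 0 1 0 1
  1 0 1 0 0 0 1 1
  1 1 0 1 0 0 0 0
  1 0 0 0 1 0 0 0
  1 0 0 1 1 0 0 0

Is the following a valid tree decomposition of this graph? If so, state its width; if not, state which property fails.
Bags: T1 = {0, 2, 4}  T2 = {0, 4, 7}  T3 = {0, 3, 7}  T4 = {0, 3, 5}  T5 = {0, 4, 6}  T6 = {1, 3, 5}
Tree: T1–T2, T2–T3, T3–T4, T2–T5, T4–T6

Yes; width 2.

Checking the three conditions: (i) the bags cover all of {0, 1, 2, 3, 4, 5, 6, 7}; (ii) for each edge, some bag contains both endpoints; (iii) the bags containing any fixed vertex form a subtree. All hold, so the decomposition is valid with width 3 − 1 = 2.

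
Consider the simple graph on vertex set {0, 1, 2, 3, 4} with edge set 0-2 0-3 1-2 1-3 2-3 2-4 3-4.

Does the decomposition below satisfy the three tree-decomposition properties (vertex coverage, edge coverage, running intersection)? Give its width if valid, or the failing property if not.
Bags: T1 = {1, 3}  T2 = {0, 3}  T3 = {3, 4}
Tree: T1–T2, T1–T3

A tree decomposition must satisfy three properties: every vertex lies in some bag; for every edge, both endpoints lie together in some bag; and for every vertex, the bags containing it form a connected subtree. Here vertex 2 appears in no bag, so the decomposition is invalid.

No — vertex 2 appears in no bag.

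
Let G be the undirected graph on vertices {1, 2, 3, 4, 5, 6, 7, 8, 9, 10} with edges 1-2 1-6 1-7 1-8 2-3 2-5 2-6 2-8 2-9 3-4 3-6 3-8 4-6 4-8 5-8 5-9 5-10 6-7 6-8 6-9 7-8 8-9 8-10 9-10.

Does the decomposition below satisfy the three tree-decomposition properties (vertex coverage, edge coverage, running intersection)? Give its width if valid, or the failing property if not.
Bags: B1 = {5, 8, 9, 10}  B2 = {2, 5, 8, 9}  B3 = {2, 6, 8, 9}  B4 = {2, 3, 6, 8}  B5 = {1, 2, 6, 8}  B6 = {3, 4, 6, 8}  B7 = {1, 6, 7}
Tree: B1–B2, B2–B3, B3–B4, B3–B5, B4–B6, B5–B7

No — edge (8,7) lies in no bag.

A tree decomposition must satisfy three properties: every vertex lies in some bag; for every edge, both endpoints lie together in some bag; and for every vertex, the bags containing it form a connected subtree. Here edge (8,7) lies in no bag, so the decomposition is invalid.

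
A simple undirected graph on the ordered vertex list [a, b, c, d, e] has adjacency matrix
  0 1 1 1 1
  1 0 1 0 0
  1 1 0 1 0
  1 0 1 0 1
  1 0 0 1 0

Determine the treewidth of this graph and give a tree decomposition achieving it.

Every bag has size at most 3, so the width is 3 − 1 = 2 and tw(G) ≤ 2. For the lower bound, the 3 vertices {a, d, e} are pairwise adjacent, and any tree decomposition puts a clique entirely inside one bag — forcing width ≥ 2. Hence tw(G) = 2 exactly.

Treewidth 2.
One optimal decomposition is:
Bags: B1 = {a, b, c}  B2 = {a, c, d}  B3 = {a, d, e}
Tree: B1–B2, B2–B3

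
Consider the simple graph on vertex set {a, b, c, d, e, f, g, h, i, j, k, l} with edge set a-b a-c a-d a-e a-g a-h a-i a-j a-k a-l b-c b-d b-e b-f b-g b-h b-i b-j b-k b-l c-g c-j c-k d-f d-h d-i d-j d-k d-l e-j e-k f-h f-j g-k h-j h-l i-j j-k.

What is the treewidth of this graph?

4

A width-4 tree decomposition is:
Bags: B1 = {a, b, d, j, k}  B2 = {a, b, c, j, k}  B3 = {a, b, c, g, k}  B4 = {a, b, d, h, j}  B5 = {a, b, d, i, j}  B6 = {a, b, d, h, l}  B7 = {b, d, f, h, j}  B8 = {a, b, e, j, k}
Tree: B1–B2, B2–B3, B1–B4, B4–B5, B4–B6, B4–B7, B2–B8
The largest bag has 5 vertices, giving width 4; this decomposition certifies tw(G) ≤ 4. On the other hand G contains the 5-clique {a, b, c, g, k}. A clique must lie in a single bag of any decomposition, so no decomposition can have width below 4. The upper and lower bounds meet at 4, so that is the treewidth.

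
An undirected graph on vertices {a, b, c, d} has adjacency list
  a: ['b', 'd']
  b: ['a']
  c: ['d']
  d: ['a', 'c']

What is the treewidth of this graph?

A width-1 tree decomposition is:
Bags: B1 = {a, d}  B2 = {c, d}  B3 = {a, b}
Tree: B1–B2, B1–B3
The largest bag has 2 vertices, giving width 1; this decomposition certifies tw(G) ≤ 1. Since G has at least one edge (e.g. d–a), it is not an edgeless graph, so tw(G) ≥ 1. Hence tw(G) = 1 exactly.

1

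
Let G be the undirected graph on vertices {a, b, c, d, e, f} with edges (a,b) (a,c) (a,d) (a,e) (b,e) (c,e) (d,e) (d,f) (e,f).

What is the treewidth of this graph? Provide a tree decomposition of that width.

The largest bag has 3 vertices, giving width 2; this decomposition certifies tw(G) ≤ 2. On the other hand G contains the 3-clique {a, d, e}. A clique must lie in a single bag of any decomposition, so no decomposition can have width below 2. Combining the bounds, tw(G) = 2.

Treewidth 2.
One such decomposition:
Bags: B1 = {a, d, e}  B2 = {a, b, e}  B3 = {d, e, f}  B4 = {a, c, e}
Tree: B1–B2, B1–B3, B2–B4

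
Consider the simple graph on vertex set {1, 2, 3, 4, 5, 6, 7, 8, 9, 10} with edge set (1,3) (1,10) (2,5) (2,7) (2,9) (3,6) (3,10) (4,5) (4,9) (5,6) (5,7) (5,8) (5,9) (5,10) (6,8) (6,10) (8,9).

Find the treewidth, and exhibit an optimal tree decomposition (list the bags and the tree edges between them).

Treewidth 2.
One optimal decomposition is:
Bags: B1 = {5, 8, 9}  B2 = {5, 6, 8}  B3 = {2, 5, 9}  B4 = {2, 5, 7}  B5 = {4, 5, 9}  B6 = {5, 6, 10}  B7 = {3, 6, 10}  B8 = {1, 3, 10}
Tree: B1–B2, B1–B3, B3–B4, B3–B5, B2–B6, B6–B7, B7–B8

Every bag has size at most 3, so the width is 3 − 1 = 2 and tw(G) ≤ 2. For the lower bound, the 3 vertices {1, 3, 10} are pairwise adjacent, and any tree decomposition puts a clique entirely inside one bag — forcing width ≥ 2. Therefore the treewidth is 2.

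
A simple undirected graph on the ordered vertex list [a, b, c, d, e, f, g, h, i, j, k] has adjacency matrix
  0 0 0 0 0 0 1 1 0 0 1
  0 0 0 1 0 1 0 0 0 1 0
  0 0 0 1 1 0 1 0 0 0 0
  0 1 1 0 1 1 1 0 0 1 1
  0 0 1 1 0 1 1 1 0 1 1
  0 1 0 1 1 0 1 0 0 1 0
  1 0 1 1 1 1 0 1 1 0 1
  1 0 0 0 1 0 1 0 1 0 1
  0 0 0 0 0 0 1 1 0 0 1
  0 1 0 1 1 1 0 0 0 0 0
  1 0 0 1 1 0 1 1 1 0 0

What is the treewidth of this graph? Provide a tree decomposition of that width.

Treewidth 3.
Bags: B1 = {d, e, g, k}  B2 = {e, g, h, k}  B3 = {d, e, f, g}  B4 = {a, g, h, k}  B5 = {d, e, f, j}  B6 = {b, d, f, j}  B7 = {g, h, i, k}  B8 = {c, d, e, g}
Tree: B1–B2, B1–B3, B2–B4, B3–B5, B5–B6, B4–B7, B3–B8

The largest bag has 4 vertices, giving width 3; this decomposition certifies tw(G) ≤ 3. On the other hand G contains the 4-clique {c, d, e, g}. A clique must lie in a single bag of any decomposition, so no decomposition can have width below 3. Combining the bounds, tw(G) = 3.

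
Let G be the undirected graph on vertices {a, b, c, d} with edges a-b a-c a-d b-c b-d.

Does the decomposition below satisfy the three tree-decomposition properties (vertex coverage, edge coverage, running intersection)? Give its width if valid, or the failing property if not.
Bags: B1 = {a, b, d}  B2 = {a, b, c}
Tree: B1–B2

Yes; width 2.

Checking the three conditions: (i) the bags cover all of {a, b, c, d}; (ii) for each edge, some bag contains both endpoints; (iii) the bags containing any fixed vertex form a subtree. All hold, so the decomposition is valid with width 3 − 1 = 2.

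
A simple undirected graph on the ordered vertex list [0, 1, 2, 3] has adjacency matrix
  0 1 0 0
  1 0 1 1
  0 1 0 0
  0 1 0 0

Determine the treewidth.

1

A width-1 tree decomposition is:
Bags: B1 = {1, 2}  B2 = {1, 3}  B3 = {0, 1}
Tree: B1–B2, B2–B3
Every bag has size at most 2, so the width is 2 − 1 = 1 and tw(G) ≤ 1. G has an edge, so its treewidth is at least 1. Hence tw(G) = 1 exactly.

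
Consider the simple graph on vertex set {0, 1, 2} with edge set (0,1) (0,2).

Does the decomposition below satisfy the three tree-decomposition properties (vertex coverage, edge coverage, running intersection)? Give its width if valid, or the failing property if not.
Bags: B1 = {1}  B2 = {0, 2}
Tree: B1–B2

No — edge (0,1) lies in no bag.

A tree decomposition must satisfy three properties: every vertex lies in some bag; for every edge, both endpoints lie together in some bag; and for every vertex, the bags containing it form a connected subtree. Here edge (0,1) lies in no bag, so the decomposition is invalid.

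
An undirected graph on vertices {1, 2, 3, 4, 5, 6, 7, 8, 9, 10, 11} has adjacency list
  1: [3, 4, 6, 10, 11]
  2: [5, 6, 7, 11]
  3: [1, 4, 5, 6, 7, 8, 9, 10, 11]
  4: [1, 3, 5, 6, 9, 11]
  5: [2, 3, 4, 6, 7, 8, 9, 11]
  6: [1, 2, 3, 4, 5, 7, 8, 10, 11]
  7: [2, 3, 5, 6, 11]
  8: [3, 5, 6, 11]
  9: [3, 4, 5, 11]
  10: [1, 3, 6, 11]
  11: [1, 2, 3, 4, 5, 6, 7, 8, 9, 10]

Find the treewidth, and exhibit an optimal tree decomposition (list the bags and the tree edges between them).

Treewidth 4.
One optimal decomposition is:
Bags: B1 = {3, 5, 6, 8, 11}  B2 = {3, 4, 5, 6, 11}  B3 = {1, 3, 4, 6, 11}  B4 = {3, 5, 6, 7, 11}  B5 = {1, 3, 6, 10, 11}  B6 = {3, 4, 5, 9, 11}  B7 = {2, 5, 6, 7, 11}
Tree: B1–B2, B2–B3, B2–B4, B3–B5, B2–B6, B4–B7

The largest bag has 5 vertices, giving width 4; this decomposition certifies tw(G) ≤ 4. On the other hand G contains the 5-clique {2, 5, 6, 7, 11}. A clique must lie in a single bag of any decomposition, so no decomposition can have width below 4. Therefore the treewidth is 4.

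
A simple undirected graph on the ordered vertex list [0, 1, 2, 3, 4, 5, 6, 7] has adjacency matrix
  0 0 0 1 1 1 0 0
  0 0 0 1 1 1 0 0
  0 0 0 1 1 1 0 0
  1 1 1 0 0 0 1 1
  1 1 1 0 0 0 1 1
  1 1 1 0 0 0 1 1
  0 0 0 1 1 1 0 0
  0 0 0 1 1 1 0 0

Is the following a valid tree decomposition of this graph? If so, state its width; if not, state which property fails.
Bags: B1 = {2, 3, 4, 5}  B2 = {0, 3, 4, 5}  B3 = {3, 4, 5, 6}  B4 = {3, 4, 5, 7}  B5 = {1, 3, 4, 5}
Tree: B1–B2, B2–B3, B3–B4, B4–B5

Vertex coverage: the bags together contain {0, 1, 2, 3, 4, 5, 6, 7}, the full vertex set. Edge coverage: each edge of G has both endpoints in at least one bag. Running intersection: for every vertex, the bags containing it form a connected subtree. All three properties hold, so this is a valid tree decomposition of width max|bag| − 1 = 3, and hence tw(G) ≤ 3.

Yes; width 3.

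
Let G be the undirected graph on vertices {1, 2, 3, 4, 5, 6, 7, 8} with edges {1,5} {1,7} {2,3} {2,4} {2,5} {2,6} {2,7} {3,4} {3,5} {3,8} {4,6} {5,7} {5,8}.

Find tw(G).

A width-2 tree decomposition is:
Bags: B1 = {2, 3, 5}  B2 = {2, 3, 4}  B3 = {2, 5, 7}  B4 = {1, 5, 7}  B5 = {2, 4, 6}  B6 = {3, 5, 8}
Tree: B1–B2, B1–B3, B3–B4, B2–B5, B1–B6
Every bag has size at most 3, so the width is 3 − 1 = 2 and tw(G) ≤ 2. On the other hand G contains the 3-clique {3, 5, 8}. A clique must lie in a single bag of any decomposition, so no decomposition can have width below 2. Hence tw(G) = 2 exactly.

2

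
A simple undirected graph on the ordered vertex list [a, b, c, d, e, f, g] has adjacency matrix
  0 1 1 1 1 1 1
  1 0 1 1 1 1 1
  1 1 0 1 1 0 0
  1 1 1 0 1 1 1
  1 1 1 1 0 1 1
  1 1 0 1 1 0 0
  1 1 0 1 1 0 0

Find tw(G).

4

A width-4 tree decomposition is:
Bags: B1 = {a, b, d, e, g}  B2 = {a, b, d, e, f}  B3 = {a, b, c, d, e}
Tree: B1–B2, B1–B3
Every bag has size at most 5, so the width is 5 − 1 = 4 and tw(G) ≤ 4. Conversely, {a, b, d, e, g} is a clique of size 5, and the vertices of any clique must share a bag in every tree decomposition; so some bag has ≥ 5 vertices and tw(G) ≥ 4. Combining the bounds, tw(G) = 4.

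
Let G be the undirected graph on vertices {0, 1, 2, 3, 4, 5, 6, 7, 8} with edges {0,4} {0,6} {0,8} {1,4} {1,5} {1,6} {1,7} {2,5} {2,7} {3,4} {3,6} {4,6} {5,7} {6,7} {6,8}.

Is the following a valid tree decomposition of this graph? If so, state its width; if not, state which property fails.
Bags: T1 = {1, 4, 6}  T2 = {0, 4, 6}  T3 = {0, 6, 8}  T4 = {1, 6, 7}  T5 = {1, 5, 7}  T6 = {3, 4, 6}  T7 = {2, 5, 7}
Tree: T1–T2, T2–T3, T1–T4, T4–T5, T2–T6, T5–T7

Vertex coverage: the bags together contain {0, 1, 2, 3, 4, 5, 6, 7, 8}, the full vertex set. Edge coverage: each edge of G has both endpoints in at least one bag. Running intersection: for every vertex, the bags containing it form a connected subtree. All three properties hold, so this is a valid tree decomposition of width max|bag| − 1 = 2, and hence tw(G) ≤ 2.

Yes; width 2.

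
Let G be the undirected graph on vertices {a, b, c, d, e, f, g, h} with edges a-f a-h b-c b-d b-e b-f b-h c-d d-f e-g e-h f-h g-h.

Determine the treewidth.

A width-2 tree decomposition is:
Bags: B1 = {b, f, h}  B2 = {b, e, h}  B3 = {b, d, f}  B4 = {b, c, d}  B5 = {e, g, h}  B6 = {a, f, h}
Tree: B1–B2, B1–B3, B3–B4, B2–B5, B1–B6
Each bag holds 3 vertices, so the decomposition has width 2, which upper-bounds the treewidth. Conversely, {b, c, d} is a clique of size 3, and the vertices of any clique must share a bag in every tree decomposition; so some bag has ≥ 3 vertices and tw(G) ≥ 2. Therefore the treewidth is 2.

2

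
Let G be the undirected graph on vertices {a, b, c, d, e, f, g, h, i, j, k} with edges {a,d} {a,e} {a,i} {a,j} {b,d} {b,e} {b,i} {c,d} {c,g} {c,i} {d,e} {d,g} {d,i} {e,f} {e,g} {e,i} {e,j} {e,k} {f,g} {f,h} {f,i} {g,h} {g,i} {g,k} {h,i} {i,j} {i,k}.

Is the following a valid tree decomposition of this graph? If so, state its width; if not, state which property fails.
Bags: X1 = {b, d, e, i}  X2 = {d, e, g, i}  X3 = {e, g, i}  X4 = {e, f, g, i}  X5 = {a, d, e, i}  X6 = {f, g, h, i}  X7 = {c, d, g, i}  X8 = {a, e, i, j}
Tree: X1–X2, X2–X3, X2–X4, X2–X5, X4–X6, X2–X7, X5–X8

A tree decomposition must satisfy three properties: every vertex lies in some bag; for every edge, both endpoints lie together in some bag; and for every vertex, the bags containing it form a connected subtree. Here vertex k appears in no bag, so the decomposition is invalid.

No — vertex k appears in no bag.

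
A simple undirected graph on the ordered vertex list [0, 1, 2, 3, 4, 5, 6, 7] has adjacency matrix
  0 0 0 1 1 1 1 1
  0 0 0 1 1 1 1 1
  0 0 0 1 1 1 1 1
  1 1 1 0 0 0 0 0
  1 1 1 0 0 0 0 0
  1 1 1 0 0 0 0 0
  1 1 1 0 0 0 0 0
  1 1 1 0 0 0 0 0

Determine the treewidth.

3

A width-3 tree decomposition is:
Bags: B1 = {0, 1, 2, 7}  B2 = {0, 1, 2, 5}  B3 = {0, 1, 2, 3}  B4 = {0, 1, 2, 6}  B5 = {0, 1, 2, 4}
Tree: B1–B2, B2–B3, B3–B4, B4–B5
The largest bag has 4 vertices, giving width 3; this decomposition certifies tw(G) ≤ 3. For the lower bound: the 4 vertex sets {2,7}, {1,5}, {0}, {3} are disjoint, each induces a connected subgraph, and every pair is joined by at least one edge of G. Contracting each set to a single vertex therefore yields K_{4} as a minor, and since treewidth is minor-monotone, tw(G) ≥ tw(K_{4}) = 3. Combining the bounds, tw(G) = 3.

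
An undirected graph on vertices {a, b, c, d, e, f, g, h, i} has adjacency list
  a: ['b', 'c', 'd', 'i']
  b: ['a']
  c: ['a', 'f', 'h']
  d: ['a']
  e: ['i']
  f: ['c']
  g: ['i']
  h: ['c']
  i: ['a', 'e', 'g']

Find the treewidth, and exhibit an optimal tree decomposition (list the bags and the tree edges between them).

Every bag has size at most 2, so the width is 2 − 1 = 1 and tw(G) ≤ 1. Since G has at least one edge (e.g. a–c), it is not an edgeless graph, so tw(G) ≥ 1. Hence tw(G) = 1 exactly.

Treewidth 1.
One optimal decomposition is:
Bags: B1 = {a, c}  B2 = {a, i}  B3 = {c, h}  B4 = {a, b}  B5 = {a, d}  B6 = {c, f}  B7 = {e, i}  B8 = {g, i}
Tree: B1–B2, B1–B3, B2–B4, B4–B5, B3–B6, B2–B7, B7–B8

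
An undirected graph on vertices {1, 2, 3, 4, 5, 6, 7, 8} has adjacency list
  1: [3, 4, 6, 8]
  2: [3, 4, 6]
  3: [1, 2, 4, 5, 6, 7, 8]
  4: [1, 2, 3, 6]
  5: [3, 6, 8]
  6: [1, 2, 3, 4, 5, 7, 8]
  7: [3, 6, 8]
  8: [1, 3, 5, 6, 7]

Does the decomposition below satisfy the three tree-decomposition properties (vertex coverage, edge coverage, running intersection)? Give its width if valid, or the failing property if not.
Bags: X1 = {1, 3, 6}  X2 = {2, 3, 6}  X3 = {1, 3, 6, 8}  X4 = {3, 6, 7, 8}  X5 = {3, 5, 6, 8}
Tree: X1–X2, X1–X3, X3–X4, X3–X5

A tree decomposition must satisfy three properties: every vertex lies in some bag; for every edge, both endpoints lie together in some bag; and for every vertex, the bags containing it form a connected subtree. Here vertex 4 appears in no bag, so the decomposition is invalid.

No — vertex 4 appears in no bag.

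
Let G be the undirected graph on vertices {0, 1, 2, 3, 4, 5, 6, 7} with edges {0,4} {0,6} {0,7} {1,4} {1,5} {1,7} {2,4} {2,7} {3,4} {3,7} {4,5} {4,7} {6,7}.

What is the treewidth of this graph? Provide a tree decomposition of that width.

Treewidth 2.
One optimal decomposition is:
Bags: B1 = {0, 4, 7}  B2 = {3, 4, 7}  B3 = {0, 6, 7}  B4 = {1, 4, 7}  B5 = {2, 4, 7}  B6 = {1, 4, 5}
Tree: B1–B2, B1–B3, B2–B4, B1–B5, B4–B6

The largest bag has 3 vertices, giving width 2; this decomposition certifies tw(G) ≤ 2. For the lower bound, the 3 vertices {1, 4, 5} are pairwise adjacent, and any tree decomposition puts a clique entirely inside one bag — forcing width ≥ 2. Hence tw(G) = 2 exactly.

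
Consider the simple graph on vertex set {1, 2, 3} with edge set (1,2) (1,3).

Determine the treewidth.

1

A width-1 tree decomposition is:
Bags: B1 = {1, 3}  B2 = {1, 2}
Tree: B1–B2
Every bag has size at most 2, so the width is 2 − 1 = 1 and tw(G) ≤ 1. Since G has at least one edge (e.g. 3–1), it is not an edgeless graph, so tw(G) ≥ 1. Therefore the treewidth is 1.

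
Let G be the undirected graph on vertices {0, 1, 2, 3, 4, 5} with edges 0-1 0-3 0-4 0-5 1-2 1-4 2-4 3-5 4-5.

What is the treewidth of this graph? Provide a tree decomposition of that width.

Treewidth 2.
Bags: B1 = {0, 1, 4}  B2 = {0, 4, 5}  B3 = {0, 3, 5}  B4 = {1, 2, 4}
Tree: B1–B2, B2–B3, B1–B4

Each bag holds 3 vertices, so the decomposition has width 2, which upper-bounds the treewidth. On the other hand G contains the 3-clique {0, 3, 5}. A clique must lie in a single bag of any decomposition, so no decomposition can have width below 2. Hence tw(G) = 2 exactly.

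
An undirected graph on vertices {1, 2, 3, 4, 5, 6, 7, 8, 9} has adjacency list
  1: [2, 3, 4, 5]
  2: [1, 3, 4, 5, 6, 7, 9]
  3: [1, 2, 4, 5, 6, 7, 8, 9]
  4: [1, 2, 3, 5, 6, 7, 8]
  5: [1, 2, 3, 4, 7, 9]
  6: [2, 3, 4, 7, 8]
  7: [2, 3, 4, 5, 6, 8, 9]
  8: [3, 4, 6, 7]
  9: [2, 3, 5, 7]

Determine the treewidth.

A width-4 tree decomposition is:
Bags: B1 = {2, 3, 5, 7, 9}  B2 = {2, 3, 4, 5, 7}  B3 = {2, 3, 4, 6, 7}  B4 = {1, 2, 3, 4, 5}  B5 = {3, 4, 6, 7, 8}
Tree: B1–B2, B2–B3, B2–B4, B3–B5
The largest bag has 5 vertices, giving width 4; this decomposition certifies tw(G) ≤ 4. Conversely, {3, 4, 6, 7, 8} is a clique of size 5, and the vertices of any clique must share a bag in every tree decomposition; so some bag has ≥ 5 vertices and tw(G) ≥ 4. Therefore the treewidth is 4.

4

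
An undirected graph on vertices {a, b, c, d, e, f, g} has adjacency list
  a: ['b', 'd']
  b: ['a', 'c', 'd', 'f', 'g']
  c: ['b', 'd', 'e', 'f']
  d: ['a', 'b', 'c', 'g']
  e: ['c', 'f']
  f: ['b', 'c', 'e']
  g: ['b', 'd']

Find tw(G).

A width-2 tree decomposition is:
Bags: B1 = {b, c, f}  B2 = {c, e, f}  B3 = {b, c, d}  B4 = {a, b, d}  B5 = {b, d, g}
Tree: B1–B2, B1–B3, B3–B4, B4–B5
Every bag has size at most 3, so the width is 3 − 1 = 2 and tw(G) ≤ 2. For the lower bound, the 3 vertices {c, e, f} are pairwise adjacent, and any tree decomposition puts a clique entirely inside one bag — forcing width ≥ 2. The upper and lower bounds meet at 2, so that is the treewidth.

2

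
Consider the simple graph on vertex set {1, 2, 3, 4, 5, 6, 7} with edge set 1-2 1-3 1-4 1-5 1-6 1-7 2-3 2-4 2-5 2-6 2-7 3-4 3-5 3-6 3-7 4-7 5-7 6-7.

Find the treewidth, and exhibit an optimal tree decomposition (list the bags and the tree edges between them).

Each bag holds 5 vertices, so the decomposition has width 4, which upper-bounds the treewidth. On the other hand G contains the 5-clique {1, 2, 3, 4, 7}. A clique must lie in a single bag of any decomposition, so no decomposition can have width below 4. The upper and lower bounds meet at 4, so that is the treewidth.

Treewidth 4.
One optimal decomposition is:
Bags: B1 = {1, 2, 3, 4, 7}  B2 = {1, 2, 3, 5, 7}  B3 = {1, 2, 3, 6, 7}
Tree: B1–B2, B2–B3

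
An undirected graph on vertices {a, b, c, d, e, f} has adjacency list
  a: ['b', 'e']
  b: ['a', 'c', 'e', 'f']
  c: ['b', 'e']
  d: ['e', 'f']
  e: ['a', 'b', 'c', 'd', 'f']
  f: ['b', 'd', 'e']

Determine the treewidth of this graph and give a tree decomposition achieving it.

Treewidth 2.
One optimal decomposition is:
Bags: B1 = {b, e, f}  B2 = {d, e, f}  B3 = {b, c, e}  B4 = {a, b, e}
Tree: B1–B2, B1–B3, B1–B4

Every bag has size at most 3, so the width is 3 − 1 = 2 and tw(G) ≤ 2. For the lower bound, the 3 vertices {d, e, f} are pairwise adjacent, and any tree decomposition puts a clique entirely inside one bag — forcing width ≥ 2. Combining the bounds, tw(G) = 2.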